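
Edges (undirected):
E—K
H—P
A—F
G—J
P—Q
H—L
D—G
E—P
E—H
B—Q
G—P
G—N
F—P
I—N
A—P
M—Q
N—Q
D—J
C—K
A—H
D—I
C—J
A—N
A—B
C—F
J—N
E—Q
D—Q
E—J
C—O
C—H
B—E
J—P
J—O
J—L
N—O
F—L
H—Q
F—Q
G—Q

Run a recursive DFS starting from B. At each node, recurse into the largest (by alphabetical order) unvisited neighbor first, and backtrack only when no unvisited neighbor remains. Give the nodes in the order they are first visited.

Visit B
B → Q
Q → P
P → J
J → O
O → N
N → I
I → D
D → G
N → A
A → H
H → L
L → F
F → C
C → K
K → E
Q → M

B → Q → P → J → O → N → I → D → G → A → H → L → F → C → K → E → M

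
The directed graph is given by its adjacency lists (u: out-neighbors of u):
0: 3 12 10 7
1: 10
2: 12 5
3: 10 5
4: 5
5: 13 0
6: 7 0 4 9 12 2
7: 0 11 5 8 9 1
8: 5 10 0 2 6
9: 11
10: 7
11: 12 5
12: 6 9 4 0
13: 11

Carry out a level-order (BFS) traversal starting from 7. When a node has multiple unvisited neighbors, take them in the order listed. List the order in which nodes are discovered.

7, 0, 11, 5, 8, 9, 1, 3, 12, 10, 13, 2, 6, 4

Visit 7; enqueue 0, 11, 5, 8, 9, 1 → queue [0, 11, 5, 8, 9, 1]
Visit 0; enqueue 3, 12, 10 → queue [11, 5, 8, 9, 1, 3, 12, 10]
Visit 11 → queue [5, 8, 9, 1, 3, 12, 10]
Visit 5; enqueue 13 → queue [8, 9, 1, 3, 12, 10, 13]
Visit 8; enqueue 2, 6 → queue [9, 1, 3, 12, 10, 13, 2, 6]
Visit 9 → queue [1, 3, 12, 10, 13, 2, 6]
Visit 1 → queue [3, 12, 10, 13, 2, 6]
Visit 3 → queue [12, 10, 13, 2, 6]
Visit 12; enqueue 4 → queue [10, 13, 2, 6, 4]
Visit 10 → queue [13, 2, 6, 4]
Visit 13 → queue [2, 6, 4]
Visit 2 → queue [6, 4]
Visit 6 → queue [4]
Visit 4 → queue []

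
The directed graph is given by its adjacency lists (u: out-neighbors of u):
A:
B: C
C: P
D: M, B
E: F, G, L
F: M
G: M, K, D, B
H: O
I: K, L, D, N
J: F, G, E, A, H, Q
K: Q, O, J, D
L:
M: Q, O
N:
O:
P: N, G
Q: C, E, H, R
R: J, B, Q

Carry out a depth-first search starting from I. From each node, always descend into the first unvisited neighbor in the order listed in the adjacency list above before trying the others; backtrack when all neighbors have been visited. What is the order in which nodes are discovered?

I → K → Q → C → P → N → G → M → O → D → B → E → F → L → H → R → J → A

Visit I
I → K
K → Q
Q → C
C → P
P → N
P → G
G → M
M → O
G → D
D → B
Q → E
E → F
E → L
Q → H
Q → R
R → J
J → A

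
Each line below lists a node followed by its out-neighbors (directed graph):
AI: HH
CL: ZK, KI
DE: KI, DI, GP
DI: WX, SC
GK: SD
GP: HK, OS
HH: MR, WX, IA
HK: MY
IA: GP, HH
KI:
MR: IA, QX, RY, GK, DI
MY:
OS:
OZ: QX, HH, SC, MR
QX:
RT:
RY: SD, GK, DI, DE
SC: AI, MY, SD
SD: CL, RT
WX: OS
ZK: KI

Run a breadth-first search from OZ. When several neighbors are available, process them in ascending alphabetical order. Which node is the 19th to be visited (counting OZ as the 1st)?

HK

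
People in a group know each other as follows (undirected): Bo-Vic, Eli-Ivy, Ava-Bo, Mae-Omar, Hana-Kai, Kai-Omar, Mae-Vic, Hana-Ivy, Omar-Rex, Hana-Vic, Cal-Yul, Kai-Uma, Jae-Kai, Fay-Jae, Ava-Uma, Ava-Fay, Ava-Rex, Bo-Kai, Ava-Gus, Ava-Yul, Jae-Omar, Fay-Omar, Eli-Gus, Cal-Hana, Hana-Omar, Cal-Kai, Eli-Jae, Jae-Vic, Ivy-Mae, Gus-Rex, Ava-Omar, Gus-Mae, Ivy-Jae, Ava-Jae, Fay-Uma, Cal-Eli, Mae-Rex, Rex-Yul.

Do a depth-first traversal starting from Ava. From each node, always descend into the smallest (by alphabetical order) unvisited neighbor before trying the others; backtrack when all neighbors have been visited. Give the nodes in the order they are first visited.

Ava, Bo, Kai, Cal, Eli, Gus, Mae, Ivy, Hana, Omar, Fay, Jae, Vic, Uma, Rex, Yul

Visit Ava
Ava → Bo
Bo → Kai
Kai → Cal
Cal → Eli
Eli → Gus
Gus → Mae
Mae → Ivy
Ivy → Hana
Hana → Omar
Omar → Fay
Fay → Jae
Jae → Vic
Fay → Uma
Omar → Rex
Rex → Yul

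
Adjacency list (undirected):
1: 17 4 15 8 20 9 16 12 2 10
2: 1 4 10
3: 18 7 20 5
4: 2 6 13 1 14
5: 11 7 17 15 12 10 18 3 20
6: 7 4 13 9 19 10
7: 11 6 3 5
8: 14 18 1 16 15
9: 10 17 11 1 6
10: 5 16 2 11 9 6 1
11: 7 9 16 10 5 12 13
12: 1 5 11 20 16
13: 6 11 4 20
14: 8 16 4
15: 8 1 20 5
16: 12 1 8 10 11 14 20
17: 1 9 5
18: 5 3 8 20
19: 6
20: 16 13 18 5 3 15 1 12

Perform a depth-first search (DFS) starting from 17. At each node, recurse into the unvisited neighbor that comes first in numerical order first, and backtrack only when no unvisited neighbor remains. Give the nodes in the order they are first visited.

Visit 17
17 → 1
1 → 2
2 → 4
4 → 6
6 → 7
7 → 3
3 → 5
5 → 10
10 → 9
9 → 11
11 → 12
12 → 16
16 → 8
8 → 14
8 → 15
15 → 20
20 → 13
20 → 18
6 → 19

17 1 2 4 6 7 3 5 10 9 11 12 16 8 14 15 20 13 18 19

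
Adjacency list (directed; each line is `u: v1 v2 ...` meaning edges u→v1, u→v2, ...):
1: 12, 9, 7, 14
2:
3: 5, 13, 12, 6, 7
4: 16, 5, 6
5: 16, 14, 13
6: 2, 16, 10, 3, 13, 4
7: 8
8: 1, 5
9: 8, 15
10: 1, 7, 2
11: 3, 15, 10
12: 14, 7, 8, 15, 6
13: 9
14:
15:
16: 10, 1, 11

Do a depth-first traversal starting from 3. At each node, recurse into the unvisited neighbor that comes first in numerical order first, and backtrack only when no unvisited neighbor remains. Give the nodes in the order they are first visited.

Visit 3
3 → 5
5 → 13
13 → 9
9 → 8
8 → 1
1 → 7
1 → 12
12 → 6
6 → 2
6 → 4
4 → 16
16 → 10
16 → 11
11 → 15
12 → 14

3 5 13 9 8 1 7 12 6 2 4 16 10 11 15 14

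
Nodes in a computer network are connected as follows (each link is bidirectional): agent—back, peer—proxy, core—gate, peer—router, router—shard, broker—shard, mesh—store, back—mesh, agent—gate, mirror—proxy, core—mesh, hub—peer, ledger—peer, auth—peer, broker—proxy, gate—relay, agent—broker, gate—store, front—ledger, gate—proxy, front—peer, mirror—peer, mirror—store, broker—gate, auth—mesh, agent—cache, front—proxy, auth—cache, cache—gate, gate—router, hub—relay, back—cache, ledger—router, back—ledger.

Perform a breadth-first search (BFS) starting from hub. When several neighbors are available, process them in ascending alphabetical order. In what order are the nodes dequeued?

Visit hub; enqueue peer, relay → queue [peer, relay]
Visit peer; enqueue auth, front, ledger, mirror, proxy, router → queue [relay, auth, front, ledger, mirror, proxy, router]
Visit relay; enqueue gate → queue [auth, front, ledger, mirror, proxy, router, gate]
Visit auth; enqueue cache, mesh → queue [front, ledger, mirror, proxy, router, gate, cache, mesh]
Visit front → queue [ledger, mirror, proxy, router, gate, cache, mesh]
Visit ledger; enqueue back → queue [mirror, proxy, router, gate, cache, mesh, back]
Visit mirror; enqueue store → queue [proxy, router, gate, cache, mesh, back, store]
Visit proxy; enqueue broker → queue [router, gate, cache, mesh, back, store, broker]
Visit router; enqueue shard → queue [gate, cache, mesh, back, store, broker, shard]
Visit gate; enqueue agent, core → queue [cache, mesh, back, store, broker, shard, agent, core]
Visit cache → queue [mesh, back, store, broker, shard, agent, core]
Visit mesh → queue [back, store, broker, shard, agent, core]
Visit back → queue [store, broker, shard, agent, core]
Visit store → queue [broker, shard, agent, core]
Visit broker → queue [shard, agent, core]
Visit shard → queue [agent, core]
Visit agent → queue [core]
Visit core → queue []

hub peer relay auth front ledger mirror proxy router gate cache mesh back store broker shard agent core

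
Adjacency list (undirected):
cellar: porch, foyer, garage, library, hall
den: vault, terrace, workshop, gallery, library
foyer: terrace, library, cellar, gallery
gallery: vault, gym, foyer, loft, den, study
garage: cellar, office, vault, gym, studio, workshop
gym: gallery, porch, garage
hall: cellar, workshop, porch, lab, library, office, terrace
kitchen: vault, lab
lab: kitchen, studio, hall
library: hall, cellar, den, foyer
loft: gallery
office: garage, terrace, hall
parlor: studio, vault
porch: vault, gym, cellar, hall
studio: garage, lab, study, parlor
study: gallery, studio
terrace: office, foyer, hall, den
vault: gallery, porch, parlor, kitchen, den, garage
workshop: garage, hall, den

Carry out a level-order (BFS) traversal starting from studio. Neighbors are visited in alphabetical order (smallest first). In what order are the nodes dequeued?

Visit studio; enqueue garage, lab, parlor, study → queue [garage, lab, parlor, study]
Visit garage; enqueue cellar, gym, office, vault, workshop → queue [lab, parlor, study, cellar, gym, office, vault, workshop]
Visit lab; enqueue hall, kitchen → queue [parlor, study, cellar, gym, office, vault, workshop, hall, kitchen]
Visit parlor → queue [study, cellar, gym, office, vault, workshop, hall, kitchen]
Visit study; enqueue gallery → queue [cellar, gym, office, vault, workshop, hall, kitchen, gallery]
Visit cellar; enqueue foyer, library, porch → queue [gym, office, vault, workshop, hall, kitchen, gallery, foyer, library, porch]
Visit gym → queue [office, vault, workshop, hall, kitchen, gallery, foyer, library, porch]
Visit office; enqueue terrace → queue [vault, workshop, hall, kitchen, gallery, foyer, library, porch, terrace]
Visit vault; enqueue den → queue [workshop, hall, kitchen, gallery, foyer, library, porch, terrace, den]
Visit workshop → queue [hall, kitchen, gallery, foyer, library, porch, terrace, den]
Visit hall → queue [kitchen, gallery, foyer, library, porch, terrace, den]
Visit kitchen → queue [gallery, foyer, library, porch, terrace, den]
Visit gallery; enqueue loft → queue [foyer, library, porch, terrace, den, loft]
Visit foyer → queue [library, porch, terrace, den, loft]
Visit library → queue [porch, terrace, den, loft]
Visit porch → queue [terrace, den, loft]
Visit terrace → queue [den, loft]
Visit den → queue [loft]
Visit loft → queue []

studio, garage, lab, parlor, study, cellar, gym, office, vault, workshop, hall, kitchen, gallery, foyer, library, porch, terrace, den, loft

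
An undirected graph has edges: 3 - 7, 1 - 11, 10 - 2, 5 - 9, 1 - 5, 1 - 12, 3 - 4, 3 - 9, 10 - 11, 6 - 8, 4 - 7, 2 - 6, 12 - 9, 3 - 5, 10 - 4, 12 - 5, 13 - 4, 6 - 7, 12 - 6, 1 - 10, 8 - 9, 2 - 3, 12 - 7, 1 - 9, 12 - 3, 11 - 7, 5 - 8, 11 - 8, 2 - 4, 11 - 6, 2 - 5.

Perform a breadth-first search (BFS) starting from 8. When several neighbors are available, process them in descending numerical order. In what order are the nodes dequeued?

8 -> 11 -> 9 -> 6 -> 5 -> 10 -> 7 -> 1 -> 12 -> 3 -> 2 -> 4 -> 13

Visit 8; enqueue 11, 9, 6, 5 → queue [11, 9, 6, 5]
Visit 11; enqueue 10, 7, 1 → queue [9, 6, 5, 10, 7, 1]
Visit 9; enqueue 12, 3 → queue [6, 5, 10, 7, 1, 12, 3]
Visit 6; enqueue 2 → queue [5, 10, 7, 1, 12, 3, 2]
Visit 5 → queue [10, 7, 1, 12, 3, 2]
Visit 10; enqueue 4 → queue [7, 1, 12, 3, 2, 4]
Visit 7 → queue [1, 12, 3, 2, 4]
Visit 1 → queue [12, 3, 2, 4]
Visit 12 → queue [3, 2, 4]
Visit 3 → queue [2, 4]
Visit 2 → queue [4]
Visit 4; enqueue 13 → queue [13]
Visit 13 → queue []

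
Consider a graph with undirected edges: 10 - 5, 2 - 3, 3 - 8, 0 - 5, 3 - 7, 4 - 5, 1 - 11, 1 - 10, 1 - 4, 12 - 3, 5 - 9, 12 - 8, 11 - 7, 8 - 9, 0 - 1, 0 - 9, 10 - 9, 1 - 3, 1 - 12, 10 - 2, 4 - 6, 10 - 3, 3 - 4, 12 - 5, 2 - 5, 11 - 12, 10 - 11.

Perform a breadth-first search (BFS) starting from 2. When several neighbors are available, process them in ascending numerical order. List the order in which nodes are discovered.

Visit 2; enqueue 3, 5, 10 → queue [3, 5, 10]
Visit 3; enqueue 1, 4, 7, 8, 12 → queue [5, 10, 1, 4, 7, 8, 12]
Visit 5; enqueue 0, 9 → queue [10, 1, 4, 7, 8, 12, 0, 9]
Visit 10; enqueue 11 → queue [1, 4, 7, 8, 12, 0, 9, 11]
Visit 1 → queue [4, 7, 8, 12, 0, 9, 11]
Visit 4; enqueue 6 → queue [7, 8, 12, 0, 9, 11, 6]
Visit 7 → queue [8, 12, 0, 9, 11, 6]
Visit 8 → queue [12, 0, 9, 11, 6]
Visit 12 → queue [0, 9, 11, 6]
Visit 0 → queue [9, 11, 6]
Visit 9 → queue [11, 6]
Visit 11 → queue [6]
Visit 6 → queue []

2 -> 3 -> 5 -> 10 -> 1 -> 4 -> 7 -> 8 -> 12 -> 0 -> 9 -> 11 -> 6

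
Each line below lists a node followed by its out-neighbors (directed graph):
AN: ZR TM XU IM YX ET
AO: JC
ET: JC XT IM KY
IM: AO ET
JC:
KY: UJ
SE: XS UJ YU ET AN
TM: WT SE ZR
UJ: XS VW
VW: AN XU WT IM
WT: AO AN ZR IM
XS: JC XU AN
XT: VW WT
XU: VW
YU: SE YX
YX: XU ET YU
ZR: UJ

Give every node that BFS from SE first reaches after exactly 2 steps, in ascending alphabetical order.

IM, JC, KY, TM, VW, XT, XU, YX, ZR

Level 0: SE
Level 1: AN, ET, UJ, XS, YU
Level 2: IM, JC, KY, TM, VW, XT, XU, YX, ZR
Level 3: AO, WT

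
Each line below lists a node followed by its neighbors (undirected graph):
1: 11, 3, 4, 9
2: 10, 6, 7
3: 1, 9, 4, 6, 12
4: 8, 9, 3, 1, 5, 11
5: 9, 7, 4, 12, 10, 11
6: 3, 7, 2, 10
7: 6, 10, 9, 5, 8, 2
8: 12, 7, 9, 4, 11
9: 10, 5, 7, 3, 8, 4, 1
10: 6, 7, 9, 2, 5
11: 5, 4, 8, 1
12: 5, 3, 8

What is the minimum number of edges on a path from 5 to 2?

2

Level 0: 5
Level 1: 4, 7, 9, 10, 11, 12
Level 2: 1, 2, 3, 6, 8
2 first appears at level 2.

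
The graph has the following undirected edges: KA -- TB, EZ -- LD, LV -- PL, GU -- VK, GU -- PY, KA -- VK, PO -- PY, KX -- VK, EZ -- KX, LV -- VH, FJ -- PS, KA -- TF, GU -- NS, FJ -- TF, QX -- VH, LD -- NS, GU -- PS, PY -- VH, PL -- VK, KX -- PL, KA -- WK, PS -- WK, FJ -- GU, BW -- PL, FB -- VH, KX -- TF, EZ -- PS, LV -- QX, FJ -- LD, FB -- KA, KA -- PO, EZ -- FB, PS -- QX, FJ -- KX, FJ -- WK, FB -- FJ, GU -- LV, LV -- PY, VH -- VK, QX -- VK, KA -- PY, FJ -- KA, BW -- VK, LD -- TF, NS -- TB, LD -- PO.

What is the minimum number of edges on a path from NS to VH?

3

Level 0: NS
Level 1: GU, LD, TB
Level 2: EZ, FJ, KA, LV, PO, PS, PY, TF, VK
Level 3: BW, FB, KX, PL, QX, VH, WK
VH first appears at level 3.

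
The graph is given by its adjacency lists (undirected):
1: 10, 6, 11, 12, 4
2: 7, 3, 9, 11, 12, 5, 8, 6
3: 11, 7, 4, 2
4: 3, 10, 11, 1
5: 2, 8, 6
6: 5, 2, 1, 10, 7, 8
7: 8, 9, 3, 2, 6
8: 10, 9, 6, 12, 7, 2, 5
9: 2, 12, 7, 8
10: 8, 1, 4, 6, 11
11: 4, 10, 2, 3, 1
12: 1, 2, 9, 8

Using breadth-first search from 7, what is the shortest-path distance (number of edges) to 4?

2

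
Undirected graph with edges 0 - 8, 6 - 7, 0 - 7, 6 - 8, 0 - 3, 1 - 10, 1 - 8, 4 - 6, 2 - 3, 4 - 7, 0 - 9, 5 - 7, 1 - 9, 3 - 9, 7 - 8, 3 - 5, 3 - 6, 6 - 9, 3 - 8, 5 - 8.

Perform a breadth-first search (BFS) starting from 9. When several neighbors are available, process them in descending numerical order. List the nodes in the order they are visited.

9 -> 6 -> 3 -> 1 -> 0 -> 8 -> 7 -> 4 -> 5 -> 2 -> 10

Visit 9; enqueue 6, 3, 1, 0 → queue [6, 3, 1, 0]
Visit 6; enqueue 8, 7, 4 → queue [3, 1, 0, 8, 7, 4]
Visit 3; enqueue 5, 2 → queue [1, 0, 8, 7, 4, 5, 2]
Visit 1; enqueue 10 → queue [0, 8, 7, 4, 5, 2, 10]
Visit 0 → queue [8, 7, 4, 5, 2, 10]
Visit 8 → queue [7, 4, 5, 2, 10]
Visit 7 → queue [4, 5, 2, 10]
Visit 4 → queue [5, 2, 10]
Visit 5 → queue [2, 10]
Visit 2 → queue [10]
Visit 10 → queue []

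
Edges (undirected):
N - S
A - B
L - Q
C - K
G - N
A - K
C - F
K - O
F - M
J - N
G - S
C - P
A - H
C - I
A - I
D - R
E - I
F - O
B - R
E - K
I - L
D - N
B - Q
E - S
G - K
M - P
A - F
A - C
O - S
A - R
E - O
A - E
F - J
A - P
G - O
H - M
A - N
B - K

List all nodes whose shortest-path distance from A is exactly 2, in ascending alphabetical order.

D, G, J, L, M, O, Q, S

Level 0: A
Level 1: B, C, E, F, H, I, K, N, P, R
Level 2: D, G, J, L, M, O, Q, S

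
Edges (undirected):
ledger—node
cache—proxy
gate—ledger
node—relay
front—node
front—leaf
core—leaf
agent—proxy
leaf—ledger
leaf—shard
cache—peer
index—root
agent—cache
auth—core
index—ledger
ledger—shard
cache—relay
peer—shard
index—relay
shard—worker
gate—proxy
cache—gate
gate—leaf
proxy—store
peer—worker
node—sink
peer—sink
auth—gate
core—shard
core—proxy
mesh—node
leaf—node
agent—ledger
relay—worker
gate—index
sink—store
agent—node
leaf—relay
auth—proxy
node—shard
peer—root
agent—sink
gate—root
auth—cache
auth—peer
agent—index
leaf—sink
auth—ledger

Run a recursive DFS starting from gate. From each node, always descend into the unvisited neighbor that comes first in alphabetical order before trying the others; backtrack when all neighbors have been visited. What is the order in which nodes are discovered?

gate auth cache agent index ledger leaf core proxy store sink node front mesh relay worker peer root shard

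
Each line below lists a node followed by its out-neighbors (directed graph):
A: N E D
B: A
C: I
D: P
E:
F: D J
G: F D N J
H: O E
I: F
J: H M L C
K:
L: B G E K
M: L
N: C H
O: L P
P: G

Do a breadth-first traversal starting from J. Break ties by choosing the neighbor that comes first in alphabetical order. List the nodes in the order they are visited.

J, C, H, L, M, I, E, O, B, G, K, F, P, A, D, N

Visit J; enqueue C, H, L, M → queue [C, H, L, M]
Visit C; enqueue I → queue [H, L, M, I]
Visit H; enqueue E, O → queue [L, M, I, E, O]
Visit L; enqueue B, G, K → queue [M, I, E, O, B, G, K]
Visit M → queue [I, E, O, B, G, K]
Visit I; enqueue F → queue [E, O, B, G, K, F]
Visit E → queue [O, B, G, K, F]
Visit O; enqueue P → queue [B, G, K, F, P]
Visit B; enqueue A → queue [G, K, F, P, A]
Visit G; enqueue D, N → queue [K, F, P, A, D, N]
Visit K → queue [F, P, A, D, N]
Visit F → queue [P, A, D, N]
Visit P → queue [A, D, N]
Visit A → queue [D, N]
Visit D → queue [N]
Visit N → queue []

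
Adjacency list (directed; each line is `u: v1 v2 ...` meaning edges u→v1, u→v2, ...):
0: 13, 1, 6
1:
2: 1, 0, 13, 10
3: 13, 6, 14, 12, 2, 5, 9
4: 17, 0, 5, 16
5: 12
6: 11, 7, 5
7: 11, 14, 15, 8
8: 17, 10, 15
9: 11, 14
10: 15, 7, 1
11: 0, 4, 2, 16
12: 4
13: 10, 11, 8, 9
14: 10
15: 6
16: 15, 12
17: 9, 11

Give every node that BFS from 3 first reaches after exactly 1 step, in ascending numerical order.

2, 5, 6, 9, 12, 13, 14

Level 0: 3
Level 1: 2, 5, 6, 9, 12, 13, 14
Level 2: 0, 1, 4, 7, 8, 10, 11
Level 3: 15, 16, 17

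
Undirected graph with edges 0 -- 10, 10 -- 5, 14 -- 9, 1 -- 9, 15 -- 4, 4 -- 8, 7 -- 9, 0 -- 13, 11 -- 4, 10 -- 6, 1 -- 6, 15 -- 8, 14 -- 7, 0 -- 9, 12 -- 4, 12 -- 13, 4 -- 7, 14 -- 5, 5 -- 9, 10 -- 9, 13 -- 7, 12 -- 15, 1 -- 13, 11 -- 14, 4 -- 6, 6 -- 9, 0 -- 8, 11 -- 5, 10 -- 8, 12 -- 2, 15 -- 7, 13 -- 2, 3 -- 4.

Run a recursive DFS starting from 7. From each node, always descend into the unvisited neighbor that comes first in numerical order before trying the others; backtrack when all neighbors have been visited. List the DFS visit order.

7, 4, 3, 6, 1, 9, 0, 8, 10, 5, 11, 14, 15, 12, 2, 13

Visit 7
7 → 4
4 → 3
4 → 6
6 → 1
1 → 9
9 → 0
0 → 8
8 → 10
10 → 5
5 → 11
11 → 14
8 → 15
15 → 12
12 → 2
2 → 13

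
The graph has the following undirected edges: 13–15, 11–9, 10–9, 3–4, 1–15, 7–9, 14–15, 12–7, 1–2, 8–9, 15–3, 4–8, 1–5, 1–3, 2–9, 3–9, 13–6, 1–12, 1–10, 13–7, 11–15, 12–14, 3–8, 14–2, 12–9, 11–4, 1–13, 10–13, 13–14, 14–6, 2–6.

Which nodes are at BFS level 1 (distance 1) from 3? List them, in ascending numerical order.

Level 0: 3
Level 1: 1, 4, 8, 9, 15
Level 2: 2, 5, 7, 10, 11, 12, 13, 14
Level 3: 6

1, 4, 8, 9, 15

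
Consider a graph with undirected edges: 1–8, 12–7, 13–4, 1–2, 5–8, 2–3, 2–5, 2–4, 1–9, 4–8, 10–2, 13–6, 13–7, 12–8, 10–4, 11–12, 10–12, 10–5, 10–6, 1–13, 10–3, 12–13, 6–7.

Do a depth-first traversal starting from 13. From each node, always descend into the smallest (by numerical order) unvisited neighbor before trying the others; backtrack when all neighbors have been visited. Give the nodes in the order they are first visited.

Visit 13
13 → 1
1 → 2
2 → 3
3 → 10
10 → 4
4 → 8
8 → 5
8 → 12
12 → 7
7 → 6
12 → 11
1 → 9

13, 1, 2, 3, 10, 4, 8, 5, 12, 7, 6, 11, 9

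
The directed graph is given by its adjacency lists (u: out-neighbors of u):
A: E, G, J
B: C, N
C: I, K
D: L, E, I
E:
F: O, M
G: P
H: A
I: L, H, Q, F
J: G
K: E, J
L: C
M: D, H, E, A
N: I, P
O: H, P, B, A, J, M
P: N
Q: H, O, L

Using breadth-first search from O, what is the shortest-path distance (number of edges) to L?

3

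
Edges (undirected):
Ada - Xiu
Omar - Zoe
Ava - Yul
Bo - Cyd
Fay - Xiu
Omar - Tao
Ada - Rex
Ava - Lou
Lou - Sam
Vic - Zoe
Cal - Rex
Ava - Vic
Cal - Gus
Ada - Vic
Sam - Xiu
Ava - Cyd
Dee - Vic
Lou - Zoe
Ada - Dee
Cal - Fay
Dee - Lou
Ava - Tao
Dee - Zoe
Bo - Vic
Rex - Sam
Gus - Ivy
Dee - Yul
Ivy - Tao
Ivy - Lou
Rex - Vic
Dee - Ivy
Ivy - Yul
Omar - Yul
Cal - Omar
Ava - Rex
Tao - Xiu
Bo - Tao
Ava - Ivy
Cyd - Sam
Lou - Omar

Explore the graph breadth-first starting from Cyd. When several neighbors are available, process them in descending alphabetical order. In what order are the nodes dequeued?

Visit Cyd; enqueue Sam, Bo, Ava → queue [Sam, Bo, Ava]
Visit Sam; enqueue Xiu, Rex, Lou → queue [Bo, Ava, Xiu, Rex, Lou]
Visit Bo; enqueue Vic, Tao → queue [Ava, Xiu, Rex, Lou, Vic, Tao]
Visit Ava; enqueue Yul, Ivy → queue [Xiu, Rex, Lou, Vic, Tao, Yul, Ivy]
Visit Xiu; enqueue Fay, Ada → queue [Rex, Lou, Vic, Tao, Yul, Ivy, Fay, Ada]
Visit Rex; enqueue Cal → queue [Lou, Vic, Tao, Yul, Ivy, Fay, Ada, Cal]
Visit Lou; enqueue Zoe, Omar, Dee → queue [Vic, Tao, Yul, Ivy, Fay, Ada, Cal, Zoe, Omar, Dee]
Visit Vic → queue [Tao, Yul, Ivy, Fay, Ada, Cal, Zoe, Omar, Dee]
Visit Tao → queue [Yul, Ivy, Fay, Ada, Cal, Zoe, Omar, Dee]
Visit Yul → queue [Ivy, Fay, Ada, Cal, Zoe, Omar, Dee]
Visit Ivy; enqueue Gus → queue [Fay, Ada, Cal, Zoe, Omar, Dee, Gus]
Visit Fay → queue [Ada, Cal, Zoe, Omar, Dee, Gus]
Visit Ada → queue [Cal, Zoe, Omar, Dee, Gus]
Visit Cal → queue [Zoe, Omar, Dee, Gus]
Visit Zoe → queue [Omar, Dee, Gus]
Visit Omar → queue [Dee, Gus]
Visit Dee → queue [Gus]
Visit Gus → queue []

Cyd, Sam, Bo, Ava, Xiu, Rex, Lou, Vic, Tao, Yul, Ivy, Fay, Ada, Cal, Zoe, Omar, Dee, Gus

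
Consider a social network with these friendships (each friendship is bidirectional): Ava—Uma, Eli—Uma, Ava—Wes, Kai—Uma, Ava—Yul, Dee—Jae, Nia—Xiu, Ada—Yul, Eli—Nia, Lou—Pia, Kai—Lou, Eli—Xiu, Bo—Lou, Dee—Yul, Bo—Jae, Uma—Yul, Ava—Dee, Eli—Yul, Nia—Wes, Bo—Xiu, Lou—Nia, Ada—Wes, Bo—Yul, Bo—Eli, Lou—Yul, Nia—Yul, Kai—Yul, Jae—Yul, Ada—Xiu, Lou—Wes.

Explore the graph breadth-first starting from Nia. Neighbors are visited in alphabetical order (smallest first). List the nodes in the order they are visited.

Visit Nia; enqueue Eli, Lou, Wes, Xiu, Yul → queue [Eli, Lou, Wes, Xiu, Yul]
Visit Eli; enqueue Bo, Uma → queue [Lou, Wes, Xiu, Yul, Bo, Uma]
Visit Lou; enqueue Kai, Pia → queue [Wes, Xiu, Yul, Bo, Uma, Kai, Pia]
Visit Wes; enqueue Ada, Ava → queue [Xiu, Yul, Bo, Uma, Kai, Pia, Ada, Ava]
Visit Xiu → queue [Yul, Bo, Uma, Kai, Pia, Ada, Ava]
Visit Yul; enqueue Dee, Jae → queue [Bo, Uma, Kai, Pia, Ada, Ava, Dee, Jae]
Visit Bo → queue [Uma, Kai, Pia, Ada, Ava, Dee, Jae]
Visit Uma → queue [Kai, Pia, Ada, Ava, Dee, Jae]
Visit Kai → queue [Pia, Ada, Ava, Dee, Jae]
Visit Pia → queue [Ada, Ava, Dee, Jae]
Visit Ada → queue [Ava, Dee, Jae]
Visit Ava → queue [Dee, Jae]
Visit Dee → queue [Jae]
Visit Jae → queue []

Nia, Eli, Lou, Wes, Xiu, Yul, Bo, Uma, Kai, Pia, Ada, Ava, Dee, Jae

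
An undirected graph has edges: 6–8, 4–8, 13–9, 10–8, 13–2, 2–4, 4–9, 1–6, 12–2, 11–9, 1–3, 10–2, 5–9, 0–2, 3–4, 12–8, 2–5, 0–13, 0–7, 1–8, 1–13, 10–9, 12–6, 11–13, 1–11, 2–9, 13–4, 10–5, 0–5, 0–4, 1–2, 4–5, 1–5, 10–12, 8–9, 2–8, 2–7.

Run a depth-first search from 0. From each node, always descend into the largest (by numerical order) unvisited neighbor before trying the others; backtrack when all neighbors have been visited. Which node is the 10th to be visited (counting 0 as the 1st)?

5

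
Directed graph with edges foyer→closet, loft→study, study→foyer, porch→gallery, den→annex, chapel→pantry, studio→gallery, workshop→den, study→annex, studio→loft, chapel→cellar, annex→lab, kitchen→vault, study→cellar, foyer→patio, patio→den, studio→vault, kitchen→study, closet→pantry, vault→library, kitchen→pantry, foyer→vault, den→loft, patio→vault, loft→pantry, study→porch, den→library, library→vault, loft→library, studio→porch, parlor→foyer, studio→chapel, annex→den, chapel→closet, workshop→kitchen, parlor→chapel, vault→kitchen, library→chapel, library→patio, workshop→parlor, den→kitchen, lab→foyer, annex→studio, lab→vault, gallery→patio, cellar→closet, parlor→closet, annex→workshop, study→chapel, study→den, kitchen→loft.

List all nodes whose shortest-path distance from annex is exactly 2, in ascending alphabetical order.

chapel, foyer, gallery, kitchen, library, loft, parlor, porch, vault

Level 0: annex
Level 1: den, lab, studio, workshop
Level 2: chapel, foyer, gallery, kitchen, library, loft, parlor, porch, vault
Level 3: cellar, closet, pantry, patio, study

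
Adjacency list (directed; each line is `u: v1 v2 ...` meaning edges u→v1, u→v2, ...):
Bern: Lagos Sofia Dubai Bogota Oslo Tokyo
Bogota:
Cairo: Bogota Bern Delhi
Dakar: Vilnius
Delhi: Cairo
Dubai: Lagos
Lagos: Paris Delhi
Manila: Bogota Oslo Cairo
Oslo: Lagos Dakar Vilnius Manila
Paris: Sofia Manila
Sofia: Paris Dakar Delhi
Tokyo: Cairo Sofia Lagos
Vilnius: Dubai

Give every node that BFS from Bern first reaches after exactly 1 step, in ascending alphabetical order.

Bogota, Dubai, Lagos, Oslo, Sofia, Tokyo

Level 0: Bern
Level 1: Bogota, Dubai, Lagos, Oslo, Sofia, Tokyo
Level 2: Cairo, Dakar, Delhi, Manila, Paris, Vilnius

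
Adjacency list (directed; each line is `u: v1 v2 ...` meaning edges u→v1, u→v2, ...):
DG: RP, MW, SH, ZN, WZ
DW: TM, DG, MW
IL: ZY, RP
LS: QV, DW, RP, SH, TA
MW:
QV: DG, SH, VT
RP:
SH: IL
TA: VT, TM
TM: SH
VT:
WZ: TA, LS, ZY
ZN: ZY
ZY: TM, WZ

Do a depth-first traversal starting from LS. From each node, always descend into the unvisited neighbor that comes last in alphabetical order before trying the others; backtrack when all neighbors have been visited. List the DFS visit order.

LS -> TA -> VT -> TM -> SH -> IL -> ZY -> WZ -> RP -> QV -> DG -> ZN -> MW -> DW

Visit LS
LS → TA
TA → VT
TA → TM
TM → SH
SH → IL
IL → ZY
ZY → WZ
IL → RP
LS → QV
QV → DG
DG → ZN
DG → MW
LS → DW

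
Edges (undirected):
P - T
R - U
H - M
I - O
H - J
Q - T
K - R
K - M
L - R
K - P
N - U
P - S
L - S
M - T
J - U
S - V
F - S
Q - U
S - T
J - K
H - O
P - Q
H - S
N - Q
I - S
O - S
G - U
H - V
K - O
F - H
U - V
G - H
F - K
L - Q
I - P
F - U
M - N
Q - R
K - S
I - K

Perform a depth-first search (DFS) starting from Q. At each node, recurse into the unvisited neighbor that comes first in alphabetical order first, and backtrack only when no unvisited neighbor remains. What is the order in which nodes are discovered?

Q → L → R → K → F → H → G → U → J → N → M → T → P → I → O → S → V

Visit Q
Q → L
L → R
R → K
K → F
F → H
H → G
G → U
U → J
U → N
N → M
M → T
T → P
P → I
I → O
O → S
S → V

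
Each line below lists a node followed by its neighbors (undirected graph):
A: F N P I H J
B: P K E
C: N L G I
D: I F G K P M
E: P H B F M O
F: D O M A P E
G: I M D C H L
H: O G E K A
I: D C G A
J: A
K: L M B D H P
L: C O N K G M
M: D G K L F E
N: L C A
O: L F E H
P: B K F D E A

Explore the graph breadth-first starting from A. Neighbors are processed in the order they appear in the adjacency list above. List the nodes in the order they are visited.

A → F → N → P → I → H → J → D → O → M → E → L → C → B → K → G

Visit A; enqueue F, N, P, I, H, J → queue [F, N, P, I, H, J]
Visit F; enqueue D, O, M, E → queue [N, P, I, H, J, D, O, M, E]
Visit N; enqueue L, C → queue [P, I, H, J, D, O, M, E, L, C]
Visit P; enqueue B, K → queue [I, H, J, D, O, M, E, L, C, B, K]
Visit I; enqueue G → queue [H, J, D, O, M, E, L, C, B, K, G]
Visit H → queue [J, D, O, M, E, L, C, B, K, G]
Visit J → queue [D, O, M, E, L, C, B, K, G]
Visit D → queue [O, M, E, L, C, B, K, G]
Visit O → queue [M, E, L, C, B, K, G]
Visit M → queue [E, L, C, B, K, G]
Visit E → queue [L, C, B, K, G]
Visit L → queue [C, B, K, G]
Visit C → queue [B, K, G]
Visit B → queue [K, G]
Visit K → queue [G]
Visit G → queue []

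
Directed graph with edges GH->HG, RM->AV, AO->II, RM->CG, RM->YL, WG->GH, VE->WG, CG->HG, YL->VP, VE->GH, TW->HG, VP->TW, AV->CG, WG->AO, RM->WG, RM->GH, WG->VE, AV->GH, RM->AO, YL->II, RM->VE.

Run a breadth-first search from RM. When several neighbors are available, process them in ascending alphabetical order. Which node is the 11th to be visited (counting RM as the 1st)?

VP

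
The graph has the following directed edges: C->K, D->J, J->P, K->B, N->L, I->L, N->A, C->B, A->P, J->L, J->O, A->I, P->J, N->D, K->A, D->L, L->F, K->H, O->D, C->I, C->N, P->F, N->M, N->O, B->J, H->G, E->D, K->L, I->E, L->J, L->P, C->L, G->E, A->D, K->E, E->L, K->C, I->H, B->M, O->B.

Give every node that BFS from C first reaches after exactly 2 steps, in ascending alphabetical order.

Level 0: C
Level 1: B, I, K, L, N
Level 2: A, D, E, F, H, J, M, O, P
Level 3: G

A, D, E, F, H, J, M, O, P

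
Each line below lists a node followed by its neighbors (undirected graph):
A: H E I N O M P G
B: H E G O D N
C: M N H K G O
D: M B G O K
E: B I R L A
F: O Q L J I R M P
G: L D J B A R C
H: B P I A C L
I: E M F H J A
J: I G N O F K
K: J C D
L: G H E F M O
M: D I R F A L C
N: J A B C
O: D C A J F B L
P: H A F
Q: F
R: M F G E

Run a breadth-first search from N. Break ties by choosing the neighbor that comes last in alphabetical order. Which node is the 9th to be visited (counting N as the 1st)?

G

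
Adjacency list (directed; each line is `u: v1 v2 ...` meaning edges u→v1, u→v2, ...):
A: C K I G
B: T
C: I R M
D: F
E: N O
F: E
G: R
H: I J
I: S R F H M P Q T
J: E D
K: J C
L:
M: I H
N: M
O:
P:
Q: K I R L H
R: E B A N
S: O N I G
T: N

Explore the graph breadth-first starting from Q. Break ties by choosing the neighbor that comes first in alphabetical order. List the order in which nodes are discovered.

Visit Q; enqueue H, I, K, L, R → queue [H, I, K, L, R]
Visit H; enqueue J → queue [I, K, L, R, J]
Visit I; enqueue F, M, P, S, T → queue [K, L, R, J, F, M, P, S, T]
Visit K; enqueue C → queue [L, R, J, F, M, P, S, T, C]
Visit L → queue [R, J, F, M, P, S, T, C]
Visit R; enqueue A, B, E, N → queue [J, F, M, P, S, T, C, A, B, E, N]
Visit J; enqueue D → queue [F, M, P, S, T, C, A, B, E, N, D]
Visit F → queue [M, P, S, T, C, A, B, E, N, D]
Visit M → queue [P, S, T, C, A, B, E, N, D]
Visit P → queue [S, T, C, A, B, E, N, D]
Visit S; enqueue G, O → queue [T, C, A, B, E, N, D, G, O]
Visit T → queue [C, A, B, E, N, D, G, O]
Visit C → queue [A, B, E, N, D, G, O]
Visit A → queue [B, E, N, D, G, O]
Visit B → queue [E, N, D, G, O]
Visit E → queue [N, D, G, O]
Visit N → queue [D, G, O]
Visit D → queue [G, O]
Visit G → queue [O]
Visit O → queue []

Q → H → I → K → L → R → J → F → M → P → S → T → C → A → B → E → N → D → G → O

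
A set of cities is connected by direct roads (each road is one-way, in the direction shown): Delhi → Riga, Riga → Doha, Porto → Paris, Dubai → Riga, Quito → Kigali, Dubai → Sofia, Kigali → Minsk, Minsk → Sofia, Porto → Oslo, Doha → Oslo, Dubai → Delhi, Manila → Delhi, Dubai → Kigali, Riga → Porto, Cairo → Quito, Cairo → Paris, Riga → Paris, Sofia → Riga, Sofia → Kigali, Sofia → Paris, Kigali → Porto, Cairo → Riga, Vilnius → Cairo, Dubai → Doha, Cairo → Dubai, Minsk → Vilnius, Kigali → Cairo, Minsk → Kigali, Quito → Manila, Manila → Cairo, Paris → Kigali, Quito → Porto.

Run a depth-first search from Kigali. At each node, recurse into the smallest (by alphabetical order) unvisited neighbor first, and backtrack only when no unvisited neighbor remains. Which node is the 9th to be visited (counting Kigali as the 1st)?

Porto

Visit Kigali
Kigali → Cairo
Cairo → Dubai
Dubai → Delhi
Delhi → Riga
Riga → Doha
Doha → Oslo
Riga → Paris
Riga → Porto
Dubai → Sofia
Cairo → Quito
Quito → Manila
Kigali → Minsk
Minsk → Vilnius

Visit order: Kigali, Cairo, Dubai, Delhi, Riga, Doha, Oslo, Paris, Porto, Sofia, Quito, Manila, Minsk, Vilnius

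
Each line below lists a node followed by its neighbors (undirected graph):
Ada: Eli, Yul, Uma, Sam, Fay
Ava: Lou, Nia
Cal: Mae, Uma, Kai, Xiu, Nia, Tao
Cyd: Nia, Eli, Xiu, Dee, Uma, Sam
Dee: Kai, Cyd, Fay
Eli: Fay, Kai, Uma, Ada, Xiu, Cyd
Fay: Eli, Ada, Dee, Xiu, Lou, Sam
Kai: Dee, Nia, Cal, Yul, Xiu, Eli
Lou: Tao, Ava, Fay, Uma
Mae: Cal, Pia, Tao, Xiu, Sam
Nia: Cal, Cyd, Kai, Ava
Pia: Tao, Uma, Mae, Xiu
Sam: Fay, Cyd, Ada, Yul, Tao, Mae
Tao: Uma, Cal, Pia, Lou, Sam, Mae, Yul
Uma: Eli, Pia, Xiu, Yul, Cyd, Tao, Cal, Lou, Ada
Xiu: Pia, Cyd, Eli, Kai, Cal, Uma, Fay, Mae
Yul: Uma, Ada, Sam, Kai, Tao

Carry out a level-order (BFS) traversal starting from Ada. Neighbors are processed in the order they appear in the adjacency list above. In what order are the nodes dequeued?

Ada, Eli, Yul, Uma, Sam, Fay, Kai, Xiu, Cyd, Tao, Pia, Cal, Lou, Mae, Dee, Nia, Ava

Visit Ada; enqueue Eli, Yul, Uma, Sam, Fay → queue [Eli, Yul, Uma, Sam, Fay]
Visit Eli; enqueue Kai, Xiu, Cyd → queue [Yul, Uma, Sam, Fay, Kai, Xiu, Cyd]
Visit Yul; enqueue Tao → queue [Uma, Sam, Fay, Kai, Xiu, Cyd, Tao]
Visit Uma; enqueue Pia, Cal, Lou → queue [Sam, Fay, Kai, Xiu, Cyd, Tao, Pia, Cal, Lou]
Visit Sam; enqueue Mae → queue [Fay, Kai, Xiu, Cyd, Tao, Pia, Cal, Lou, Mae]
Visit Fay; enqueue Dee → queue [Kai, Xiu, Cyd, Tao, Pia, Cal, Lou, Mae, Dee]
Visit Kai; enqueue Nia → queue [Xiu, Cyd, Tao, Pia, Cal, Lou, Mae, Dee, Nia]
Visit Xiu → queue [Cyd, Tao, Pia, Cal, Lou, Mae, Dee, Nia]
Visit Cyd → queue [Tao, Pia, Cal, Lou, Mae, Dee, Nia]
Visit Tao → queue [Pia, Cal, Lou, Mae, Dee, Nia]
Visit Pia → queue [Cal, Lou, Mae, Dee, Nia]
Visit Cal → queue [Lou, Mae, Dee, Nia]
Visit Lou; enqueue Ava → queue [Mae, Dee, Nia, Ava]
Visit Mae → queue [Dee, Nia, Ava]
Visit Dee → queue [Nia, Ava]
Visit Nia → queue [Ava]
Visit Ava → queue []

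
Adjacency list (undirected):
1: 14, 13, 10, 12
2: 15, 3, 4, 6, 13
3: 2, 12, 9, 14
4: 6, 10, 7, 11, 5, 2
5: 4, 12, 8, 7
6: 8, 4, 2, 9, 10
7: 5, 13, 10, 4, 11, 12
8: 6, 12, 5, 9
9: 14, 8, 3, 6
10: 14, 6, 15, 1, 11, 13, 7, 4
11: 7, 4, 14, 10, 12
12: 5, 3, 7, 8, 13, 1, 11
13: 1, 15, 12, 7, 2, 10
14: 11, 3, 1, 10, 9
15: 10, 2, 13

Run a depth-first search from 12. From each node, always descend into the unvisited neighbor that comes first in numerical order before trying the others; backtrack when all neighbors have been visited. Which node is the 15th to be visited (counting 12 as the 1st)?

Visit 12
12 → 1
1 → 10
10 → 4
4 → 2
2 → 3
3 → 9
9 → 6
6 → 8
8 → 5
5 → 7
7 → 11
11 → 14
7 → 13
13 → 15

Visit order: 12, 1, 10, 4, 2, 3, 9, 6, 8, 5, 7, 11, 14, 13, 15

15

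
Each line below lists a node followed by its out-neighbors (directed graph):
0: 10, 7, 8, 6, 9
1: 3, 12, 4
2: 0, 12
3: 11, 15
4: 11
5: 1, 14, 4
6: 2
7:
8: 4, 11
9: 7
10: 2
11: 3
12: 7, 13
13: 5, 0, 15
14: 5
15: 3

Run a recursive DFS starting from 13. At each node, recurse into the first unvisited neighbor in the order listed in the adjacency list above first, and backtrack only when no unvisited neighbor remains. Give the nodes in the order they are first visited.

Visit 13
13 → 5
5 → 1
1 → 3
3 → 11
3 → 15
1 → 12
12 → 7
1 → 4
5 → 14
13 → 0
0 → 10
10 → 2
0 → 8
0 → 6
0 → 9

13, 5, 1, 3, 11, 15, 12, 7, 4, 14, 0, 10, 2, 8, 6, 9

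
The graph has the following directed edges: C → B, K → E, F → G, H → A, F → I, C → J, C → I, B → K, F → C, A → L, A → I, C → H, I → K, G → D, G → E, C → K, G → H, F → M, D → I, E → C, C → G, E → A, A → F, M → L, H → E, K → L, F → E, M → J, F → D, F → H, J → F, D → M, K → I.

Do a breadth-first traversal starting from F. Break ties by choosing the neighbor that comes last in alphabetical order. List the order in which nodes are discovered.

F, M, I, H, G, E, D, C, L, J, K, A, B

Visit F; enqueue M, I, H, G, E, D, C → queue [M, I, H, G, E, D, C]
Visit M; enqueue L, J → queue [I, H, G, E, D, C, L, J]
Visit I; enqueue K → queue [H, G, E, D, C, L, J, K]
Visit H; enqueue A → queue [G, E, D, C, L, J, K, A]
Visit G → queue [E, D, C, L, J, K, A]
Visit E → queue [D, C, L, J, K, A]
Visit D → queue [C, L, J, K, A]
Visit C; enqueue B → queue [L, J, K, A, B]
Visit L → queue [J, K, A, B]
Visit J → queue [K, A, B]
Visit K → queue [A, B]
Visit A → queue [B]
Visit B → queue []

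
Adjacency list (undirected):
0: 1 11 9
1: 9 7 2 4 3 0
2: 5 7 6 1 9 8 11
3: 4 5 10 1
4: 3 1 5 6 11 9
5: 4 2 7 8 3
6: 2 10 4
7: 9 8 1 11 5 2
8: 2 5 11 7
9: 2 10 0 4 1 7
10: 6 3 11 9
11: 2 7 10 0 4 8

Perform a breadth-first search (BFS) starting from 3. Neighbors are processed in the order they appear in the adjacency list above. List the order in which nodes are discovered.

Visit 3; enqueue 4, 5, 10, 1 → queue [4, 5, 10, 1]
Visit 4; enqueue 6, 11, 9 → queue [5, 10, 1, 6, 11, 9]
Visit 5; enqueue 2, 7, 8 → queue [10, 1, 6, 11, 9, 2, 7, 8]
Visit 10 → queue [1, 6, 11, 9, 2, 7, 8]
Visit 1; enqueue 0 → queue [6, 11, 9, 2, 7, 8, 0]
Visit 6 → queue [11, 9, 2, 7, 8, 0]
Visit 11 → queue [9, 2, 7, 8, 0]
Visit 9 → queue [2, 7, 8, 0]
Visit 2 → queue [7, 8, 0]
Visit 7 → queue [8, 0]
Visit 8 → queue [0]
Visit 0 → queue []

3 4 5 10 1 6 11 9 2 7 8 0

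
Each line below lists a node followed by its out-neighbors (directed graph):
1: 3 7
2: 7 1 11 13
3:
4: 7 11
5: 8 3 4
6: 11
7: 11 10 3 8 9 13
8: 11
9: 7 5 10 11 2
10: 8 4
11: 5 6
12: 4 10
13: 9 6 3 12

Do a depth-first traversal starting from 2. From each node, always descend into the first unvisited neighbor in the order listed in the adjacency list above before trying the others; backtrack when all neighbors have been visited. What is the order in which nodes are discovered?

2 → 7 → 11 → 5 → 8 → 3 → 4 → 6 → 10 → 9 → 13 → 12 → 1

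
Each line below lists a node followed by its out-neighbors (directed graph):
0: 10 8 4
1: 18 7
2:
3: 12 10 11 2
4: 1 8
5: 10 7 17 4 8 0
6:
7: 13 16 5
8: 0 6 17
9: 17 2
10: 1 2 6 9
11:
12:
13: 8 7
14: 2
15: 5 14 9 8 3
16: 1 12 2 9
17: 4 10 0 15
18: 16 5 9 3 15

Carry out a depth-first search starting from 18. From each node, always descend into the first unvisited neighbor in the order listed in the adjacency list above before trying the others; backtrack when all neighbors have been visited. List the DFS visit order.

Visit 18
18 → 16
16 → 1
1 → 7
7 → 13
13 → 8
8 → 0
0 → 10
10 → 2
10 → 6
10 → 9
9 → 17
17 → 4
17 → 15
15 → 5
15 → 14
15 → 3
3 → 12
3 → 11

18, 16, 1, 7, 13, 8, 0, 10, 2, 6, 9, 17, 4, 15, 5, 14, 3, 12, 11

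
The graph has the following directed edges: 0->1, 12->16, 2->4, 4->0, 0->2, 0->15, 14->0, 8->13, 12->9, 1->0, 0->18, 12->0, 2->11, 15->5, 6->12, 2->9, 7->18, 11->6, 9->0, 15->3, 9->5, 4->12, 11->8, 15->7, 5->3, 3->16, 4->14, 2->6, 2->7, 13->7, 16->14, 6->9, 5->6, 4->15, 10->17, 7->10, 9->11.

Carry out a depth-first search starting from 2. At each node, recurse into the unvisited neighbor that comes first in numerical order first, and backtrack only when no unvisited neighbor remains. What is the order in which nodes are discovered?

Visit 2
2 → 4
4 → 0
0 → 1
0 → 15
15 → 3
3 → 16
16 → 14
15 → 5
5 → 6
6 → 9
9 → 11
11 → 8
8 → 13
13 → 7
7 → 10
10 → 17
7 → 18
6 → 12

2, 4, 0, 1, 15, 3, 16, 14, 5, 6, 9, 11, 8, 13, 7, 10, 17, 18, 12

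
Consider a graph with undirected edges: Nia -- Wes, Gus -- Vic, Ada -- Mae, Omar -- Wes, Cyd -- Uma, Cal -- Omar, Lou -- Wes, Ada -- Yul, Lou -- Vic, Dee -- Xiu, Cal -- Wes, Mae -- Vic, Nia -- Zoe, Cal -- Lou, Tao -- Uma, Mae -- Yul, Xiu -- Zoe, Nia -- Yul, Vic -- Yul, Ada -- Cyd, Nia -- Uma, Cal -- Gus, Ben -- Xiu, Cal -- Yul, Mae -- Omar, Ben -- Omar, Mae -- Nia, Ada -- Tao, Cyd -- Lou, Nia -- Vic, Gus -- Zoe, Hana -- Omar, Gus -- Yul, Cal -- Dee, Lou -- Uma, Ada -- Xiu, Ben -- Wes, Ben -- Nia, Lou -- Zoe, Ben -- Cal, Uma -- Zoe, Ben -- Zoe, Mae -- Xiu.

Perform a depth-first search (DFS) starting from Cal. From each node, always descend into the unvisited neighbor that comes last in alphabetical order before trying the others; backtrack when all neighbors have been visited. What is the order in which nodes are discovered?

Visit Cal
Cal → Yul
Yul → Vic
Vic → Nia
Nia → Zoe
Zoe → Xiu
Xiu → Mae
Mae → Omar
Omar → Wes
Wes → Lou
Lou → Uma
Uma → Tao
Tao → Ada
Ada → Cyd
Wes → Ben
Omar → Hana
Xiu → Dee
Zoe → Gus

Cal, Yul, Vic, Nia, Zoe, Xiu, Mae, Omar, Wes, Lou, Uma, Tao, Ada, Cyd, Ben, Hana, Dee, Gus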